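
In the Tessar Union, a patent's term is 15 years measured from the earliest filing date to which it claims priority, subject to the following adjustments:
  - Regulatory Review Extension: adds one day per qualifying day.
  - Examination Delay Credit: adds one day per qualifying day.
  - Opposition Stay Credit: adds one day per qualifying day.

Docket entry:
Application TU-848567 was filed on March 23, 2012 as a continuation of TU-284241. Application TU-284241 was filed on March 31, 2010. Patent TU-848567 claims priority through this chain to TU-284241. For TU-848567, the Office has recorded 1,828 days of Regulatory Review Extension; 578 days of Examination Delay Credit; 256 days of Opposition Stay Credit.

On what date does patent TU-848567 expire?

Earliest priority filing: 31 March 2010.
Base term: 31 March 2010 + 15 years → 31 March 2025.
Regulatory Review Extension: +1828 days → 2 April 2030.
Examination Delay Credit: +578 days → 1 November 2031.
Opposition Stay Credit: +256 days → 14 July 2032.

July 14, 2032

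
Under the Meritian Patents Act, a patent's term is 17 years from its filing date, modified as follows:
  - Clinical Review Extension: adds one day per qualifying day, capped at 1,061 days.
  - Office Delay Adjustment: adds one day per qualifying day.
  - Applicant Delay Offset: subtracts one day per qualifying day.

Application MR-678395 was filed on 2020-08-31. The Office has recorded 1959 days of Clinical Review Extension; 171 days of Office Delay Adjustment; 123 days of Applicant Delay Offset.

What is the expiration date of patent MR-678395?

Base term: filing date + 17 years → 31 August 2037.
Clinical Review Extension: 1959 days claimed exceeds the 1061-day cap, so +1061 days → 27 July 2040.
Office Delay Adjustment: +171 days → 14 January 2041.
Applicant Delay Offset: −123 days → 13 September 2040.

2040-09-13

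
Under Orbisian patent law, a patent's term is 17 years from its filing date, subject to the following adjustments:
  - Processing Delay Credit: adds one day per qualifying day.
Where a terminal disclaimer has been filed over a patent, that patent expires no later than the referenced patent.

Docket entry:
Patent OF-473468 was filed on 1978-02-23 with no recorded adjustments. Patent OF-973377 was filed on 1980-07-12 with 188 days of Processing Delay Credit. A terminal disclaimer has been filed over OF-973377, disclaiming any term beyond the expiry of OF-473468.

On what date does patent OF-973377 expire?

Natural term of OF-973377:
  Base: filing + 17 years → 12 July 1997.
  Processing Delay Credit: +188 days → 16 January 1998.
Expiry of referenced patent OF-473468:
  Base: filing + 17 years → 23 February 1995.
Terminal disclaimer: OF-973377 expires on the earlier of 16 January 1998 and 23 February 1995.

1995-02-23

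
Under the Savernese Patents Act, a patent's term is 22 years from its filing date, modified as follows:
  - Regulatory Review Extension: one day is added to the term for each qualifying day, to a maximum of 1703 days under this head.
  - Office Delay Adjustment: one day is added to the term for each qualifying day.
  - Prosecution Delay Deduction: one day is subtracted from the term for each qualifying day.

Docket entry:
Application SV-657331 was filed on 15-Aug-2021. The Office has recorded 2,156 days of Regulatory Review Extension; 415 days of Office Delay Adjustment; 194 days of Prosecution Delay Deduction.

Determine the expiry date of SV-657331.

Base term: filing date + 22 years → 15 August 2043.
Regulatory Review Extension: 2156 days claimed exceeds the 1703-day cap, so +1703 days → 13 April 2048.
Office Delay Adjustment: +415 days → 2 June 2049.
Prosecution Delay Deduction: −194 days → 20 November 2048.

2048-11-20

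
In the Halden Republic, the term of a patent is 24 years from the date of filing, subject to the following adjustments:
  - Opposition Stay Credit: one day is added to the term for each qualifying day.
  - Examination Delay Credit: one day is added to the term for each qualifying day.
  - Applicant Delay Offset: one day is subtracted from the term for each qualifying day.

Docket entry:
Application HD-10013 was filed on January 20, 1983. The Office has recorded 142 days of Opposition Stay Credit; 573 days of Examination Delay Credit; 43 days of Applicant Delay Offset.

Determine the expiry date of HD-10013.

Base term: filing date + 24 years → 20 January 2007.
Opposition Stay Credit: +142 days → 11 June 2007.
Examination Delay Credit: +573 days → 4 January 2009.
Applicant Delay Offset: −43 days → 22 November 2008.

2008-11-22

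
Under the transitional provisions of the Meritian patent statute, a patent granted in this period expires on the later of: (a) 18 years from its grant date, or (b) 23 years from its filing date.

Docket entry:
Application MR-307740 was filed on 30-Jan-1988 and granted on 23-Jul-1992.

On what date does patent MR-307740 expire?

(a) grant + 18 years → 23 July 2010.
(b) filing + 23 years → 30 January 2011.
Later of the two: 30 January 2011.

2011-01-30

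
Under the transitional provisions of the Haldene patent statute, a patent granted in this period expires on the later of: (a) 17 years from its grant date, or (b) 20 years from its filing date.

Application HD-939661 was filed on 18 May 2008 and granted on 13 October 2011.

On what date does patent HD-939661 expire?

(a) grant + 17 years → 13 October 2028.
(b) filing + 20 years → 18 May 2028.
Later of the two: 13 October 2028.

October 13, 2028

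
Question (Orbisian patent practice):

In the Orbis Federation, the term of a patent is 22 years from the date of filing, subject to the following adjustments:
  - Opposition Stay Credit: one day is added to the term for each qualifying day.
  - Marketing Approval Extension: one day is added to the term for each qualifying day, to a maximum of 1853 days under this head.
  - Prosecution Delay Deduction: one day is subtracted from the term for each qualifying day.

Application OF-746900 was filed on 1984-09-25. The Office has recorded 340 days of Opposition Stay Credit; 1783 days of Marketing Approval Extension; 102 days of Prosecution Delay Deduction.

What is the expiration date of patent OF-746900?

Base term: filing date + 22 years → 25 September 2006.
Opposition Stay Credit: +340 days → 31 August 2007.
Marketing Approval Extension: 1783 days (within the 1853-day cap) → +1783 days → 18 July 2012.
Prosecution Delay Deduction: −102 days → 7 April 2012.

2012-04-07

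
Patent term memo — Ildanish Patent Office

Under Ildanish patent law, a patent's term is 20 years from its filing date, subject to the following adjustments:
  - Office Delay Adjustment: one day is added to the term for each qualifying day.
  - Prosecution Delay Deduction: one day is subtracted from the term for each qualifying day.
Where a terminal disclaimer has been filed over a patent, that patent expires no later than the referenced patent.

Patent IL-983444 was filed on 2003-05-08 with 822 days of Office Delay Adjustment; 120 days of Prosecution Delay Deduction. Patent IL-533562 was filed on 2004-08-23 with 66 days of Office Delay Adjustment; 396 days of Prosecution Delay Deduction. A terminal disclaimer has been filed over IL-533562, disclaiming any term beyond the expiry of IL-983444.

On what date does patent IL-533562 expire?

Natural term of IL-533562:
  Base: filing + 20 years → 23 August 2024.
  Office Delay Adjustment: +66 days → 28 October 2024.
  Prosecution Delay Deduction: −396 days → 28 September 2023.
Expiry of referenced patent IL-983444:
  Base: filing + 20 years → 8 May 2023.
  Office Delay Adjustment: +822 days → 7 August 2025.
  Prosecution Delay Deduction: −120 days → 9 April 2025.
Terminal disclaimer: IL-533562 expires on the earlier of 28 September 2023 and 9 April 2025.

2023-09-28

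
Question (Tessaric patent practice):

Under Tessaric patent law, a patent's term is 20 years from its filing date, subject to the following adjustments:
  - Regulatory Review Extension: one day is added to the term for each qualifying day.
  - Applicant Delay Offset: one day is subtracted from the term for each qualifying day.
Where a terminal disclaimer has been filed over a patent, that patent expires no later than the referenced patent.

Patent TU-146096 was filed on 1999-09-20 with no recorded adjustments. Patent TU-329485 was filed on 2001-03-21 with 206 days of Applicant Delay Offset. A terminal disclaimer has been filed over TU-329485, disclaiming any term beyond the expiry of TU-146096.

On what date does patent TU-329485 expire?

September 20, 2019

Natural term of TU-329485:
  Base: filing + 20 years → 21 March 2021.
  Applicant Delay Offset: −206 days → 27 August 2020.
Expiry of referenced patent TU-146096:
  Base: filing + 20 years → 20 September 2019.
Terminal disclaimer: TU-329485 expires on the earlier of 27 August 2020 and 20 September 2019.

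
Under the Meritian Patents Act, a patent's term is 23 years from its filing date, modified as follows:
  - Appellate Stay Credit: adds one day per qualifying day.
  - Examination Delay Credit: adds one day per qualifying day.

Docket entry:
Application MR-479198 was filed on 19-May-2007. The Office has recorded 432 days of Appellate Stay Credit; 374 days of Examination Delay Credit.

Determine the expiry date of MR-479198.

August 2, 2032

Base term: filing date + 23 years → 19 May 2030.
Appellate Stay Credit: +432 days → 25 July 2031.
Examination Delay Credit: +374 days → 2 August 2032.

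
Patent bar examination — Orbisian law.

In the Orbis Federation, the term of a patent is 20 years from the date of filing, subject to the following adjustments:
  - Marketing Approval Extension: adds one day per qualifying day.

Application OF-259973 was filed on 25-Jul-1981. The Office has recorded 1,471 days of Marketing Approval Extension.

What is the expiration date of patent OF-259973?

Base term: filing date + 20 years → 25 July 2001.
Marketing Approval Extension: +1471 days → 4 August 2005.

August 4, 2005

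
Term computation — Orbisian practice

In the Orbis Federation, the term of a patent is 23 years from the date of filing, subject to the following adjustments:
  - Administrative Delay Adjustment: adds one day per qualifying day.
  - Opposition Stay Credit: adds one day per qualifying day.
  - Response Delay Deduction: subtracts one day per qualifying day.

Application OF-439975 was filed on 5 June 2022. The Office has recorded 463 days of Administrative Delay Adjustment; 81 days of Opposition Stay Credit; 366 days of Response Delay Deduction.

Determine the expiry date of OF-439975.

Base term: filing date + 23 years → 5 June 2045.
Administrative Delay Adjustment: +463 days → 11 September 2046.
Opposition Stay Credit: +81 days → 1 December 2046.
Response Delay Deduction: −366 days → 30 November 2045.

November 30, 2045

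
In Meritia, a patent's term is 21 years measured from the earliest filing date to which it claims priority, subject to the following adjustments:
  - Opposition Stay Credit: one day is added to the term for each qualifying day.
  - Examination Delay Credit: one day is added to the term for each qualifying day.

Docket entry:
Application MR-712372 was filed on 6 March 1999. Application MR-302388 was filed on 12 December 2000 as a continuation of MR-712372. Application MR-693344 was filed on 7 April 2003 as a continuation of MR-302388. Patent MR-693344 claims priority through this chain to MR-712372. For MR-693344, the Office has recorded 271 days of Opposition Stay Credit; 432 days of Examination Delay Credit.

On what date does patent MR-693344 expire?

Earliest priority filing: 6 March 1999.
Base term: 6 March 1999 + 21 years → 6 March 2020.
Opposition Stay Credit: +271 days → 2 December 2020.
Examination Delay Credit: +432 days → 7 February 2022.

February 7, 2022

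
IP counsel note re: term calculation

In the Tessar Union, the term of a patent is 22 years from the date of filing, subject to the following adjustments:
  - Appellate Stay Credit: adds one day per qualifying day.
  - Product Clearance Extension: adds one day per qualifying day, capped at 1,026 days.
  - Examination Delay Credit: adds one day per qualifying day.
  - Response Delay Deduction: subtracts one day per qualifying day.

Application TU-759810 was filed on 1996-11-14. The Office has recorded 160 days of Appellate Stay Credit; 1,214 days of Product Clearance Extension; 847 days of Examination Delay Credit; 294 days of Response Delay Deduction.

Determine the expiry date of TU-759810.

2023-08-19

Base term: filing date + 22 years → 14 November 2018.
Appellate Stay Credit: +160 days → 23 April 2019.
Product Clearance Extension: 1214 days claimed exceeds the 1026-day cap, so +1026 days → 12 February 2022.
Examination Delay Credit: +847 days → 8 June 2024.
Response Delay Deduction: −294 days → 19 August 2023.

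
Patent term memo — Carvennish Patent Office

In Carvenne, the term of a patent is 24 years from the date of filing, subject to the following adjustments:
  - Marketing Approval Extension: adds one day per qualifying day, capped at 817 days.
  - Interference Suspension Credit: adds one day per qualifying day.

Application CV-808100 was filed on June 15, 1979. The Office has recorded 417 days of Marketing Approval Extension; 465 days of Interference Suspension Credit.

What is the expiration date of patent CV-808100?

November 13, 2005

Base term: filing date + 24 years → 15 June 2003.
Marketing Approval Extension: 417 days (within the 817-day cap) → +417 days → 5 August 2004.
Interference Suspension Credit: +465 days → 13 November 2005.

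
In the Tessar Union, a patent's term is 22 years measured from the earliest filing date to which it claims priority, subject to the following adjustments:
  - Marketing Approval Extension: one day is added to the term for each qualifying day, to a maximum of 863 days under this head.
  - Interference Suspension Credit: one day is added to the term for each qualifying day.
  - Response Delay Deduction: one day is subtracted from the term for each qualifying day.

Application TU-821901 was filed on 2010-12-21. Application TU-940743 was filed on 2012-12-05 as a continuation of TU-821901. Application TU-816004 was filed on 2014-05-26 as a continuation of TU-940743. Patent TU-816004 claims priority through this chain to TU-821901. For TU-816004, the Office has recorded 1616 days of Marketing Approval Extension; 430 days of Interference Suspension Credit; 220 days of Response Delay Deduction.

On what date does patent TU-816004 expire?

November 29, 2035

Earliest priority filing: 21 December 2010.
Base term: 21 December 2010 + 22 years → 21 December 2032.
Marketing Approval Extension: 1616 days claimed exceeds the 863-day cap, so +863 days → 3 May 2035.
Interference Suspension Credit: +430 days → 6 July 2036.
Response Delay Deduction: −220 days → 29 November 2035.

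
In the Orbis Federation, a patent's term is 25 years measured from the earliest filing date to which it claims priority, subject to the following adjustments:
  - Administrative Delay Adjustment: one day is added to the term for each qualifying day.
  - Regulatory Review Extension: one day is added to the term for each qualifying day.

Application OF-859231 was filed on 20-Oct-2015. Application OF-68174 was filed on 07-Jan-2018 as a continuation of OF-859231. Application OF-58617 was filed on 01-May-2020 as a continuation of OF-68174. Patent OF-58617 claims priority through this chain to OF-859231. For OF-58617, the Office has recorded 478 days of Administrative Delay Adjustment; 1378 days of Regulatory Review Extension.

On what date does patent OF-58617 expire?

November 19, 2045

Earliest priority filing: 20 October 2015.
Base term: 20 October 2015 + 25 years → 20 October 2040.
Administrative Delay Adjustment: +478 days → 10 February 2042.
Regulatory Review Extension: +1378 days → 19 November 2045.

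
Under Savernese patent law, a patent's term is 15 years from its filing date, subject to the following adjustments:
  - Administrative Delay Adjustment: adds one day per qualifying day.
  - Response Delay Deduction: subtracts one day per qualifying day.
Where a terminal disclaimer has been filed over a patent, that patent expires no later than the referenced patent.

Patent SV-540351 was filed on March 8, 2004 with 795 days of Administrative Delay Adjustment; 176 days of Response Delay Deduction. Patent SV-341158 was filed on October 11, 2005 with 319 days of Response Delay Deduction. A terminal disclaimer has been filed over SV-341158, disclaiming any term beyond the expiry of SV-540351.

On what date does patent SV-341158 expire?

Natural term of SV-341158:
  Base: filing + 15 years → 11 October 2020.
  Response Delay Deduction: −319 days → 27 November 2019.
Expiry of referenced patent SV-540351:
  Base: filing + 15 years → 8 March 2019.
  Administrative Delay Adjustment: +795 days → 11 May 2021.
  Response Delay Deduction: −176 days → 16 November 2020.
Terminal disclaimer: SV-341158 expires on the earlier of 27 November 2019 and 16 November 2020.

November 27, 2019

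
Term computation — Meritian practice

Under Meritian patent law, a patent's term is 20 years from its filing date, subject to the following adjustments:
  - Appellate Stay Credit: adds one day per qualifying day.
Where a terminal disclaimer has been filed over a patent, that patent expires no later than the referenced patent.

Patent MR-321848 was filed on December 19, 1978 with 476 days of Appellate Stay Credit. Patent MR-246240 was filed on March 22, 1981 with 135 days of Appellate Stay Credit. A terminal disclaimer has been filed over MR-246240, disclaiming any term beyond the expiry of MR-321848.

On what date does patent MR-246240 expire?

April 8, 2000

Natural term of MR-246240:
  Base: filing + 20 years → 22 March 2001.
  Appellate Stay Credit: +135 days → 4 August 2001.
Expiry of referenced patent MR-321848:
  Base: filing + 20 years → 19 December 1998.
  Appellate Stay Credit: +476 days → 8 April 2000.
Terminal disclaimer: MR-246240 expires on the earlier of 4 August 2001 and 8 April 2000.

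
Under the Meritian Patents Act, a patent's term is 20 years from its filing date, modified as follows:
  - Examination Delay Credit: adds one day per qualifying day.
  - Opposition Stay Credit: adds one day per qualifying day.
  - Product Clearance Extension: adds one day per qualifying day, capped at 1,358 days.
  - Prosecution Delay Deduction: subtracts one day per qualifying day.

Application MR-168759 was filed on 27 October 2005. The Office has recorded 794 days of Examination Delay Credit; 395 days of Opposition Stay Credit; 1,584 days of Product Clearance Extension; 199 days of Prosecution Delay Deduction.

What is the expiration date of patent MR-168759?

Base term: filing date + 20 years → 27 October 2025.
Examination Delay Credit: +794 days → 30 December 2027.
Opposition Stay Credit: +395 days → 28 January 2029.
Product Clearance Extension: 1584 days claimed exceeds the 1358-day cap, so +1358 days → 17 October 2032.
Prosecution Delay Deduction: −199 days → 1 April 2032.

April 1, 2032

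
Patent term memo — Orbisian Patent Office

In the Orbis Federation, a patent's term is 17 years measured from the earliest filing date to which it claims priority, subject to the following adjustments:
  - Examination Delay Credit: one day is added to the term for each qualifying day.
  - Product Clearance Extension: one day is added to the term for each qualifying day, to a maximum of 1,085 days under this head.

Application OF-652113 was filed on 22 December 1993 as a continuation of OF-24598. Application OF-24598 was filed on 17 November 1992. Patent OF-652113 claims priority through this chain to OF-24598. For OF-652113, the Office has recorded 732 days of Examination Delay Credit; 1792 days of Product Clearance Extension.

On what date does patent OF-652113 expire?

2014-11-08

Earliest priority filing: 17 November 1992.
Base term: 17 November 1992 + 17 years → 17 November 2009.
Examination Delay Credit: +732 days → 19 November 2011.
Product Clearance Extension: 1792 days claimed exceeds the 1085-day cap, so +1085 days → 8 November 2014.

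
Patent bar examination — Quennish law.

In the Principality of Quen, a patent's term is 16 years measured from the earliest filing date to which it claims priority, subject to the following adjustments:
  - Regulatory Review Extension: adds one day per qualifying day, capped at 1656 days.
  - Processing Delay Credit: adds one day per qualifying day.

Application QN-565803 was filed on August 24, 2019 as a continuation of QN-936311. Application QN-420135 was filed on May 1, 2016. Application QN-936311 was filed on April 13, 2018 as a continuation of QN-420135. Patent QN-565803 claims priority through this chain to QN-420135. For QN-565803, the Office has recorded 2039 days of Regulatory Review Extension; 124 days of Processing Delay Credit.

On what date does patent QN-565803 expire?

Earliest priority filing: 1 May 2016.
Base term: 1 May 2016 + 16 years → 1 May 2032.
Regulatory Review Extension: 2039 days claimed exceeds the 1656-day cap, so +1656 days → 12 November 2036.
Processing Delay Credit: +124 days → 16 March 2037.

March 16, 2037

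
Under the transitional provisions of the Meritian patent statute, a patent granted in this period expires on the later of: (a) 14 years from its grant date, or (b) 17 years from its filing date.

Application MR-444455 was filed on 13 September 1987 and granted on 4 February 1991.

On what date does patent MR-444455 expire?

(a) grant + 14 years → 4 February 2005.
(b) filing + 17 years → 13 September 2004.
Later of the two: 4 February 2005.

February 4, 2005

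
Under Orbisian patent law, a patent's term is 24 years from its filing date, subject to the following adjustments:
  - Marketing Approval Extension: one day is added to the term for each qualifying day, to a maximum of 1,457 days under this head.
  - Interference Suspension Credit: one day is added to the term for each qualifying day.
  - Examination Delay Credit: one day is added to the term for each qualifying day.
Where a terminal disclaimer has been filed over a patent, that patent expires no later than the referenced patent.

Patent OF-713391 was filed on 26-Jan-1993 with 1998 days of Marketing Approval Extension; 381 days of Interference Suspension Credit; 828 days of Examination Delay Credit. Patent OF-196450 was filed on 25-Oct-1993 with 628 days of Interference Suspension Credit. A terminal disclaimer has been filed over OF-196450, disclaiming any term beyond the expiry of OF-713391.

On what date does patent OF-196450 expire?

Natural term of OF-196450:
  Base: filing + 24 years → 25 October 2017.
  Interference Suspension Credit: +628 days → 15 July 2019.
Expiry of referenced patent OF-713391:
  Base: filing + 24 years → 26 January 2017.
  Marketing Approval Extension: 1998 days claimed exceeds the 1457-day cap, so +1457 days → 22 January 2021.
  Interference Suspension Credit: +381 days → 7 February 2022.
  Examination Delay Credit: +828 days → 15 May 2024.
Terminal disclaimer: OF-196450 expires on the earlier of 15 July 2019 and 15 May 2024.

July 15, 2019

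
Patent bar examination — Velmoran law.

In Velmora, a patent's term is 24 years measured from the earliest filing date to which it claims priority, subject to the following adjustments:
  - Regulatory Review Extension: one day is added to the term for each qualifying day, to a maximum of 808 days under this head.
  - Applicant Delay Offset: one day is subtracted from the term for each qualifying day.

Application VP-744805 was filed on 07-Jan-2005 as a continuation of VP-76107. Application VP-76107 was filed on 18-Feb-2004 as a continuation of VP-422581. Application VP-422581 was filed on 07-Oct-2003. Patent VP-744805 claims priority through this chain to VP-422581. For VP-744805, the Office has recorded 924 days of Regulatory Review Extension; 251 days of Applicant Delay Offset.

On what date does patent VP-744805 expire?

Earliest priority filing: 7 October 2003.
Base term: 7 October 2003 + 24 years → 7 October 2027.
Regulatory Review Extension: 924 days claimed exceeds the 808-day cap, so +808 days → 23 December 2029.
Applicant Delay Offset: −251 days → 16 April 2029.

2029-04-16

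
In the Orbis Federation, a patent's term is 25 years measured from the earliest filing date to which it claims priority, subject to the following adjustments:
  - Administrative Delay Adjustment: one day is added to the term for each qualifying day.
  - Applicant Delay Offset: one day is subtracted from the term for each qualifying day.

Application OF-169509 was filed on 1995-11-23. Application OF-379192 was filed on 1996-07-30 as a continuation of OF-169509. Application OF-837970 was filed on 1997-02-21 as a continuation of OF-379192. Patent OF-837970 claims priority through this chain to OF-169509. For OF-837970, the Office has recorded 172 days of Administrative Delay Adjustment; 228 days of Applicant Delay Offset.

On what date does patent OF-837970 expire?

September 28, 2020

Earliest priority filing: 23 November 1995.
Base term: 23 November 1995 + 25 years → 23 November 2020.
Administrative Delay Adjustment: +172 days → 14 May 2021.
Applicant Delay Offset: −228 days → 28 September 2020.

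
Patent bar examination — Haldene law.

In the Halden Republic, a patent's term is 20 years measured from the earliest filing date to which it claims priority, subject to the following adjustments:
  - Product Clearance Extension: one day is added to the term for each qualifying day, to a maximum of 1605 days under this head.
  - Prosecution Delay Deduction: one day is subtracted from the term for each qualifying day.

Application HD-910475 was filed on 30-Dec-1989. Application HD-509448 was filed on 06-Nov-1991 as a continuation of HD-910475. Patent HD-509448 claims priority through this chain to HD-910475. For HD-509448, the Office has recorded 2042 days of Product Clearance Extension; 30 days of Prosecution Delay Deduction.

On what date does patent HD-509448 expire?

2014-04-23

Earliest priority filing: 30 December 1989.
Base term: 30 December 1989 + 20 years → 30 December 2009.
Product Clearance Extension: 2042 days claimed exceeds the 1605-day cap, so +1605 days → 23 May 2014.
Prosecution Delay Deduction: −30 days → 23 April 2014.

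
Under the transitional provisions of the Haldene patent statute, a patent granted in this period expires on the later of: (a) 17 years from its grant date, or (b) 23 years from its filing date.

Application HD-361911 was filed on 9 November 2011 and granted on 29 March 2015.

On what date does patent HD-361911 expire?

November 9, 2034

(a) grant + 17 years → 29 March 2032.
(b) filing + 23 years → 9 November 2034.
Later of the two: 9 November 2034.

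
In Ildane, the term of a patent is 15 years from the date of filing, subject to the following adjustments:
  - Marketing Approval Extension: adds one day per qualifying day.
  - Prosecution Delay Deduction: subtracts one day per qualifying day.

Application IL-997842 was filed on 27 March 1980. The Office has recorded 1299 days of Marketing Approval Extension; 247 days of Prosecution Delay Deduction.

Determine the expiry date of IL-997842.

Base term: filing date + 15 years → 27 March 1995.
Marketing Approval Extension: +1299 days → 16 October 1998.
Prosecution Delay Deduction: −247 days → 11 February 1998.

February 11, 1998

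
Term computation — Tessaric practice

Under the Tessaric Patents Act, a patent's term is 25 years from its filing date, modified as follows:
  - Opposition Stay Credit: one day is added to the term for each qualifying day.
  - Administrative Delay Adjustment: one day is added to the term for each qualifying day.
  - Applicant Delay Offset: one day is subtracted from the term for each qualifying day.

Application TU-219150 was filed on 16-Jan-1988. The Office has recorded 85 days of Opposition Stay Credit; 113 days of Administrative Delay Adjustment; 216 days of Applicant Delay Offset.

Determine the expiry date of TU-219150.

Base term: filing date + 25 years → 16 January 2013.
Opposition Stay Credit: +85 days → 11 April 2013.
Administrative Delay Adjustment: +113 days → 2 August 2013.
Applicant Delay Offset: −216 days → 29 December 2012.

December 29, 2012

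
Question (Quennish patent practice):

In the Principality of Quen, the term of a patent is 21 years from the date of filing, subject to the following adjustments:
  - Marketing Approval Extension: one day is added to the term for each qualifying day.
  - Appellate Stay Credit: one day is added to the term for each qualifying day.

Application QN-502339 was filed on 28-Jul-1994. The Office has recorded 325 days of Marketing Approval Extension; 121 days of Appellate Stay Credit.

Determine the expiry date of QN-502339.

Base term: filing date + 21 years → 28 July 2015.
Marketing Approval Extension: +325 days → 17 June 2016.
Appellate Stay Credit: +121 days → 16 October 2016.

October 16, 2016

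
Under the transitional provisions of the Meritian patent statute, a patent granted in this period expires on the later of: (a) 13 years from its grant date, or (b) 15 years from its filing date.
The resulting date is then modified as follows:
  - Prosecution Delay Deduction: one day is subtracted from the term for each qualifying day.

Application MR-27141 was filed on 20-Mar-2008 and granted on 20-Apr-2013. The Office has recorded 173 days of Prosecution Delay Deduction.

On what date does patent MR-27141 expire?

2025-10-29

(a) grant + 13 years → 20 April 2026.
(b) filing + 15 years → 20 March 2023.
Later of the two: 20 April 2026.
Prosecution Delay Deduction: −173 days → 29 October 2025.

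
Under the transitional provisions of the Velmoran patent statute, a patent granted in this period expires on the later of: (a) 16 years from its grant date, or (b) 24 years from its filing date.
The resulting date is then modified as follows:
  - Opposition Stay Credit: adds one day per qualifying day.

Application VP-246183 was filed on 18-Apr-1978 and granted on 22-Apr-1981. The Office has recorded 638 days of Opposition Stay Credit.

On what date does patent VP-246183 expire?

(a) grant + 16 years → 22 April 1997.
(b) filing + 24 years → 18 April 2002.
Later of the two: 18 April 2002.
Opposition Stay Credit: +638 days → 16 January 2004.

2004-01-16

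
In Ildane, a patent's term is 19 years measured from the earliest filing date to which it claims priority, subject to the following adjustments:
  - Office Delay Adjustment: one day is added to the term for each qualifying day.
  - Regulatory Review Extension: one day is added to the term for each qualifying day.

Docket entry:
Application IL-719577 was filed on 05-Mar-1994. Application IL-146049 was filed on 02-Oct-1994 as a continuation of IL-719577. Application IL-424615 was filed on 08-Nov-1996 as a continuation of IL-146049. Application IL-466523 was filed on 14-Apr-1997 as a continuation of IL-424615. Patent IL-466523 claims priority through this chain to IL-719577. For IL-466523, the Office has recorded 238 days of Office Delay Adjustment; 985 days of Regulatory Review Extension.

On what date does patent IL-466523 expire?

July 10, 2016

Earliest priority filing: 5 March 1994.
Base term: 5 March 1994 + 19 years → 5 March 2013.
Office Delay Adjustment: +238 days → 29 October 2013.
Regulatory Review Extension: +985 days → 10 July 2016.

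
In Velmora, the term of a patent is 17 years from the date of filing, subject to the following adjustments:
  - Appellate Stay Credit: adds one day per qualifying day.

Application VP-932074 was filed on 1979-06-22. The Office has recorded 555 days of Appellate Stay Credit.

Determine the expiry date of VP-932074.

Base term: filing date + 17 years → 22 June 1996.
Appellate Stay Credit: +555 days → 29 December 1997.

1997-12-29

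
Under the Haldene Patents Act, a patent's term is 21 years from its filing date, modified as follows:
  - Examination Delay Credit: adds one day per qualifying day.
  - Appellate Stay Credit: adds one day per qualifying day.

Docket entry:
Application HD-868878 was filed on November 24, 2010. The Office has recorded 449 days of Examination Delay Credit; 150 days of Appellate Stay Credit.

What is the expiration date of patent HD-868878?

Base term: filing date + 21 years → 24 November 2031.
Examination Delay Credit: +449 days → 15 February 2033.
Appellate Stay Credit: +150 days → 15 July 2033.

2033-07-15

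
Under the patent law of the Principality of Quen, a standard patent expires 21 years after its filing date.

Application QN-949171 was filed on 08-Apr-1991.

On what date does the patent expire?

Filing date + 21 years → 8 April 2012.

2012-04-08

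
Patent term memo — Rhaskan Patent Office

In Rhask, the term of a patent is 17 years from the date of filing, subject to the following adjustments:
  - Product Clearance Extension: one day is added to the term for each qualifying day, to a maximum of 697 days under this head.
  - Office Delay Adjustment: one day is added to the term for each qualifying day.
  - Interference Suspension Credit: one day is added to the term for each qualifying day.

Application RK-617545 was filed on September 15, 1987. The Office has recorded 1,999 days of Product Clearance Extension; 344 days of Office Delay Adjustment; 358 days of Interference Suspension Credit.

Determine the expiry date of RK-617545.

2008-07-15

Base term: filing date + 17 years → 15 September 2004.
Product Clearance Extension: 1999 days claimed exceeds the 697-day cap, so +697 days → 13 August 2006.
Office Delay Adjustment: +344 days → 23 July 2007.
Interference Suspension Credit: +358 days → 15 July 2008.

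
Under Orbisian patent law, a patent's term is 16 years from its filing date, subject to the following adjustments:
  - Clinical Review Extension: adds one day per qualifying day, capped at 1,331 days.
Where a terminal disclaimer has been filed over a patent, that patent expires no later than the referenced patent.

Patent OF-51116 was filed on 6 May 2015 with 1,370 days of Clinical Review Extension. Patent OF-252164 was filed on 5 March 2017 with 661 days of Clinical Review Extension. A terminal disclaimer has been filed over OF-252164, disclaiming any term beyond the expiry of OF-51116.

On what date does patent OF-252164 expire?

2034-12-26

Natural term of OF-252164:
  Base: filing + 16 years → 5 March 2033.
  Clinical Review Extension: 661 days (within the 1331-day cap) → +661 days → 26 December 2034.
Expiry of referenced patent OF-51116:
  Base: filing + 16 years → 6 May 2031.
  Clinical Review Extension: 1370 days claimed exceeds the 1331-day cap, so +1331 days → 27 December 2034.
Terminal disclaimer: OF-252164 expires on the earlier of 26 December 2034 and 27 December 2034.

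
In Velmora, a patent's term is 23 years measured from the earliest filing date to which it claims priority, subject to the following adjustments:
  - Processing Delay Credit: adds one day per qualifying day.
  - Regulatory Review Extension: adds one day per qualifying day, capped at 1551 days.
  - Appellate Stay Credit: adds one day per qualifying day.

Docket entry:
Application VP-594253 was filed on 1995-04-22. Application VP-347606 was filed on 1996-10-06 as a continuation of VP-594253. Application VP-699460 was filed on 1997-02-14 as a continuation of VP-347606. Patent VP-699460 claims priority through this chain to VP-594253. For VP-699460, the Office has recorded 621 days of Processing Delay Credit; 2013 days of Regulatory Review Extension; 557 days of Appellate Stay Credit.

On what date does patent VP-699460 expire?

Earliest priority filing: 22 April 1995.
Base term: 22 April 1995 + 23 years → 22 April 2018.
Processing Delay Credit: +621 days → 3 January 2020.
Regulatory Review Extension: 2013 days claimed exceeds the 1551-day cap, so +1551 days → 2 April 2024.
Appellate Stay Credit: +557 days → 11 October 2025.

2025-10-11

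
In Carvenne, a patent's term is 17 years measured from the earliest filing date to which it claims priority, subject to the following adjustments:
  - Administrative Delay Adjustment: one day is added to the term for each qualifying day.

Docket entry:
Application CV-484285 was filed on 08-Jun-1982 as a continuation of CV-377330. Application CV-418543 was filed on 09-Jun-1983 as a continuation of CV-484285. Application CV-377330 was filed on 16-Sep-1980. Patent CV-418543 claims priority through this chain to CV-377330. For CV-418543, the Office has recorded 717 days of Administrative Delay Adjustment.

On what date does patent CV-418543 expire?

Earliest priority filing: 16 September 1980.
Base term: 16 September 1980 + 17 years → 16 September 1997.
Administrative Delay Adjustment: +717 days → 3 September 1999.

September 3, 1999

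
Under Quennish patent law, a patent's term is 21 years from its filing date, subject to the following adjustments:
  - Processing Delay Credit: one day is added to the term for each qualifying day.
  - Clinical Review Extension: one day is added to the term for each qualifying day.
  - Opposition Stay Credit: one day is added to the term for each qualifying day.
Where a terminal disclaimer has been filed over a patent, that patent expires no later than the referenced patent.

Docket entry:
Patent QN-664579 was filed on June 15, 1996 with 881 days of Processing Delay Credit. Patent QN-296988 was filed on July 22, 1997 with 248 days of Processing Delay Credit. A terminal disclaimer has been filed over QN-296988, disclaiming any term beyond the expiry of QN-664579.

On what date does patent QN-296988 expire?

March 27, 2019

Natural term of QN-296988:
  Base: filing + 21 years → 22 July 2018.
  Processing Delay Credit: +248 days → 27 March 2019.
Expiry of referenced patent QN-664579:
  Base: filing + 21 years → 15 June 2017.
  Processing Delay Credit: +881 days → 13 November 2019.
Terminal disclaimer: QN-296988 expires on the earlier of 27 March 2019 and 13 November 2019.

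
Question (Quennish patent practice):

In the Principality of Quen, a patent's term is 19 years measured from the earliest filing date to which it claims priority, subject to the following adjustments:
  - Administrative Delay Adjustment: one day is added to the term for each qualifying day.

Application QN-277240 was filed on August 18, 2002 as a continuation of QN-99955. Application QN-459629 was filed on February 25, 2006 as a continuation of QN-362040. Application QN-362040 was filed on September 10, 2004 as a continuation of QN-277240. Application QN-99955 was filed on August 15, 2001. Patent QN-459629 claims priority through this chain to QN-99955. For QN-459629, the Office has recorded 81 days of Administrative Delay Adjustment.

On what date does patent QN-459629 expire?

November 4, 2020

Earliest priority filing: 15 August 2001.
Base term: 15 August 2001 + 19 years → 15 August 2020.
Administrative Delay Adjustment: +81 days → 4 November 2020.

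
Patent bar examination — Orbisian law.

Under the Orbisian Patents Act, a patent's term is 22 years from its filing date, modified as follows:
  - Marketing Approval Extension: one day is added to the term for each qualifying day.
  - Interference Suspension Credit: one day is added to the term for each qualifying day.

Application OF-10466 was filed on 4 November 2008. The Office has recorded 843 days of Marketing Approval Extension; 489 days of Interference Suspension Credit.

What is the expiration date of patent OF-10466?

2034-06-28

Base term: filing date + 22 years → 4 November 2030.
Marketing Approval Extension: +843 days → 24 February 2033.
Interference Suspension Credit: +489 days → 28 June 2034.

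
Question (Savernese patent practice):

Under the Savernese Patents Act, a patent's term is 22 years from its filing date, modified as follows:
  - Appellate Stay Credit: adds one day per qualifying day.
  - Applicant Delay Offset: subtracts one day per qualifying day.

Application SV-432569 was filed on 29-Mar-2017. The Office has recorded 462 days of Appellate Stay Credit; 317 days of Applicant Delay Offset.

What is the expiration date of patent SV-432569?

Base term: filing date + 22 years → 29 March 2039.
Appellate Stay Credit: +462 days → 3 July 2040.
Applicant Delay Offset: −317 days → 21 August 2039.

August 21, 2039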